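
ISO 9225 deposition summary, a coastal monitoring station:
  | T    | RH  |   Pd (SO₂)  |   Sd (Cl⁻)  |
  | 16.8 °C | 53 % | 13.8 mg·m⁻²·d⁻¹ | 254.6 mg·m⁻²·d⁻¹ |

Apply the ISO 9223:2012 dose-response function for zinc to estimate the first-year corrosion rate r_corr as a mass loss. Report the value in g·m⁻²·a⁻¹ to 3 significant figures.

r_corr = 20.8 g·m⁻²·a⁻¹

zinc: T>10 °C ⇒ hinge -0.071·(16.8−10) = -0.4828
  Pd branch = 0.0129·Pd^0.44·e^(0.046·RH+f) = 0.2892 μm/a
  Sd branch = 0.0175·Sd^0.57·e^(0.008·RH+0.085·T) = 2.622 μm/a
  sum: 0.2892 + 2.622 → r_corr = 2.912 μm/a
Convert to mass loss: 2.912 μm/a × 7.14 g/cm³ = 20.79 g·m⁻²·a⁻¹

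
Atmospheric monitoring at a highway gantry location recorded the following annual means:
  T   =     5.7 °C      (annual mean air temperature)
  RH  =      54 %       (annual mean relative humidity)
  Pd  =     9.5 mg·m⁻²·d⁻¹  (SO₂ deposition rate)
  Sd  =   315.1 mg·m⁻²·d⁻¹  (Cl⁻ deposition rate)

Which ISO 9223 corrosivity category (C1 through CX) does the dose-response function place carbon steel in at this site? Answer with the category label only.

carbon steel: f(T) = +0.150·(T−10) [T≤10 °C] = -0.6450
  SO₂ term: 1.77·9.5^0.52·exp(0.02·54-0.6450) = 8.817
  Cl⁻ term: 0.102·315.1^0.62·exp(0.033·54+0.04·5.7) = 26.95
  r_corr = 8.817 + 26.95 = 35.77 μm/a
ISO 9223 Table 2 (carbon steel): 25 < 35.8 ≤ 50 μm/a ⇒ C3

C3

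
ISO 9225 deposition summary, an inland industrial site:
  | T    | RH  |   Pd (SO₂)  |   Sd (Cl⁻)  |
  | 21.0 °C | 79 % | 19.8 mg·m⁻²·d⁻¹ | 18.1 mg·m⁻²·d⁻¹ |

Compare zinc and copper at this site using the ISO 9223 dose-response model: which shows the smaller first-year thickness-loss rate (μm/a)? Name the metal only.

copper

zinc: T>10 °C ⇒ hinge -0.071·(21.0−10) = -0.7810
  sulphur-dioxide contribution → 0.8321 μm/a
  chloride contribution → 1.022 μm/a
  total first-year rate 1.854 μm/a
copper: temperature factor f = -0.080·(11.0) = -0.8800
  sulphur-dioxide contribution → 0.5052 μm/a
  chloride contribution → 1.077 μm/a
  total first-year rate 1.582 μm/a
Ordering by μm/a: zinc (1.85) > copper (1.58)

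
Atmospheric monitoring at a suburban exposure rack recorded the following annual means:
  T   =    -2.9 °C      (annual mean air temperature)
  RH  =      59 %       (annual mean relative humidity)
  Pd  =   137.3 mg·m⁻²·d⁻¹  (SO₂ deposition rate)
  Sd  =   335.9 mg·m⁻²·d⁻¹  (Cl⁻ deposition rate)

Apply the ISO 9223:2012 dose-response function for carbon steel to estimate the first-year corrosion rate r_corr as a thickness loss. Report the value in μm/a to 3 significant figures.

carbon steel: f(T) = +0.150·(T−10) [T≤10 °C] = -1.9350
  SO₂ term: 1.77·137.3^0.52·exp(0.02·59-1.9350) = 10.76
  Sd branch = 0.102·Sd^0.62·e^(0.033·RH+0.04·T) = 23.44 μm/a
  r_corr = 10.76 + 23.44 = 34.2 μm/a

r_corr = 34.2 μm/a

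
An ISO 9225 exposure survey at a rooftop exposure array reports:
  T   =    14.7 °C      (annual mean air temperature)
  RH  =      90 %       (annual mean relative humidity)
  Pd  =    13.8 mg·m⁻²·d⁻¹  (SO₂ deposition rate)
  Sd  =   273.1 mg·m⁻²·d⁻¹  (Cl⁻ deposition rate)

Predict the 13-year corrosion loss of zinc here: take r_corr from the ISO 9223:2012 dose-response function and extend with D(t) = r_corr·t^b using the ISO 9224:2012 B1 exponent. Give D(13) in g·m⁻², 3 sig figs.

D(13) = 282 g·m⁻²

zinc: T>10 °C ⇒ hinge -0.071·(14.7−10) = -0.3337
  Pd branch = 0.0129·Pd^0.44·e^(0.046·RH+f) = 1.842 μm/a
  Sd branch = 0.0175·Sd^0.57·e^(0.008·RH+0.085·T) = 3.07 μm/a
  sum: 1.842 + 3.07 → r_corr = 4.911 μm/a
Power-law: D(13) = r_corr · 13^0.813
  D(13) = 4.911 × 13^0.813 = 4.911 × 8.047 = 39.52 μm
  Mass loss = 39.52 μm × 7.14 g/cm³ = 282.2 g·m⁻²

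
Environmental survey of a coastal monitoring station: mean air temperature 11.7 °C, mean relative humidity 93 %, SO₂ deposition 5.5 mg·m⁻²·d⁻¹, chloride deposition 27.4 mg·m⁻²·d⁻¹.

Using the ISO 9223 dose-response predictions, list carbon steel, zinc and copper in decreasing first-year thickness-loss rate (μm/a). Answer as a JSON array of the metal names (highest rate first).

["carbon steel", "copper", "zinc"]

carbon steel: temperature factor f = -0.054·(1.7) = -0.0918
  Pd branch = 1.77·Pd^0.52·e^(0.02·RH+f) = 25.17 μm/a
  Sd branch = 0.102·Sd^0.62·e^(0.033·RH+0.04·T) = 27.3 μm/a
  sum: 25.17 + 27.3 → r_corr = 52.47 μm/a
zinc: temperature factor f = -0.071·(1.7) = -0.1207
  SO₂ term: 0.0129·5.5^0.44·exp(0.046·93-0.1207) = 1.745
  Sd branch = 0.0175·Sd^0.57·e^(0.008·RH+0.085·T) = 0.657 μm/a
  r_corr = 1.745 + 0.657 = 2.402 μm/a
copper: f(T) = -0.080·(T−10) [T>10 °C] = -0.1360
  Pd branch = 0.0053·Pd^0.26·e^(0.059·RH+f) = 1.741 μm/a
  Cl⁻ term: 0.01025·27.4^0.27·exp(0.036·93+0.049·11.7) = 1.264
  r_corr = 1.741 + 1.264 = 3.005 μm/a
Ordering by μm/a: carbon steel (52.5) > copper (3.01) > zinc (2.4)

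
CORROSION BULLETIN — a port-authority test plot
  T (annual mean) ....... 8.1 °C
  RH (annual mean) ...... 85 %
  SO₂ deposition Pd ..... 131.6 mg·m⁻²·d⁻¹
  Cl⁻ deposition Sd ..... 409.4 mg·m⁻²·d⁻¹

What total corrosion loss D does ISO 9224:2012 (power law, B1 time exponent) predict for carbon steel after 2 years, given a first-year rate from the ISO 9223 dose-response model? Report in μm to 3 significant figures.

D(2) = 272 μm

carbon steel: temperature factor f = +0.150·(-1.9) = -0.2850
  Pd branch = 1.77·Pd^0.52·e^(0.02·RH+f) = 92.15 μm/a
  Sd branch = 0.102·Sd^0.62·e^(0.033·RH+0.04·T) = 97.06 μm/a
  r_corr = 92.15 + 97.06 = 189.2 μm/a
Long-term exponent b (ISO 9224 Table 2, B1) = 0.523
  D(2) = 189.2 × 2^0.523 = 189.2 × 1.437 = 271.9 μm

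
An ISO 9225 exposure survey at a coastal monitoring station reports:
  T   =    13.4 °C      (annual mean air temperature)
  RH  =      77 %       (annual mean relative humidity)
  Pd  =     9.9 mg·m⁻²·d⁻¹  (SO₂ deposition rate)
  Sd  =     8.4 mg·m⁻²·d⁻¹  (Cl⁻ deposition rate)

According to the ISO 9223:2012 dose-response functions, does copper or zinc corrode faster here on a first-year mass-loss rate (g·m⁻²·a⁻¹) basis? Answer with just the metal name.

copper: T>10 °C ⇒ hinge -0.080·(13.4−10) = -0.2720
  sulphur-dioxide contribution → 0.6887 μm/a
  chloride contribution → 0.5614 μm/a
  ⇒ r_corr(copper) = 1.25 μm/a
  mass loss = 1.25 μm/a × 8.96 g/cm³ = 11.2 g·m⁻²·a⁻¹
zinc: temperature factor f = -0.071·(3.4) = -0.2414
  sulphur-dioxide contribution → 0.9596 μm/a
  chloride contribution → 0.3405 μm/a
  total first-year rate 1.3 μm/a
  mass loss = 1.3 μm/a × 7.14 g/cm³ = 9.283 g·m⁻²·a⁻¹
Ordering by g·m⁻²·a⁻¹: copper (11.2) > zinc (9.28)

copper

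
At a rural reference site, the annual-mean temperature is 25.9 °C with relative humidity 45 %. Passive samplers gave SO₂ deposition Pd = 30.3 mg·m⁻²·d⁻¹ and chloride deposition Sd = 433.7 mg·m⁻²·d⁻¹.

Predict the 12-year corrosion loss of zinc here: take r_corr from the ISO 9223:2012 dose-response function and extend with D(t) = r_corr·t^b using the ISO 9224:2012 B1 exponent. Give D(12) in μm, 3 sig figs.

zinc: T>10 °C ⇒ hinge -0.071·(25.9−10) = -1.1289
  SO₂ term: 0.0129·30.3^0.44·exp(0.046·45-1.1289) = 0.1483
  Sd branch = 0.0175·Sd^0.57·e^(0.008·RH+0.085·T) = 7.222 μm/a
  r_corr = 0.1483 + 7.222 = 7.371 μm/a
ISO 9224: D(t) = r_corr · t^b with b = 0.813 (zinc, B1)
  D(12) = 7.371 × 12^0.813 = 7.371 × 7.54 = 55.58 μm

D(12) = 55.6 μm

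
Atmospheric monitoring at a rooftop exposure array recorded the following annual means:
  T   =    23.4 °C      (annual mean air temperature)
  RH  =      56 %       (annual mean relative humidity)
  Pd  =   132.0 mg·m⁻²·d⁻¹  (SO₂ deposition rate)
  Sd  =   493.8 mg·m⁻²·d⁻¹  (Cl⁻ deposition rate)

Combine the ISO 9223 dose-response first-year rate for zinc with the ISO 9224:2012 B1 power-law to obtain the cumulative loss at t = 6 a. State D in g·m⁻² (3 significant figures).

zinc: temperature factor f = -0.071·(13.4) = -0.9514
  sulphur-dioxide contribution → 0.5613 μm/a
  chloride contribution → 6.867 μm/a
  total first-year rate 7.428 μm/a
ISO 9224: D(t) = r_corr · t^b with b = 0.813 (zinc, B1)
  D(6) = 7.428 × 6^0.813 = 7.428 × 4.292 = 31.88 μm
  Mass loss = 31.88 μm × 7.14 g/cm³ = 227.6 g·m⁻²

D(6) = 228 g·m⁻²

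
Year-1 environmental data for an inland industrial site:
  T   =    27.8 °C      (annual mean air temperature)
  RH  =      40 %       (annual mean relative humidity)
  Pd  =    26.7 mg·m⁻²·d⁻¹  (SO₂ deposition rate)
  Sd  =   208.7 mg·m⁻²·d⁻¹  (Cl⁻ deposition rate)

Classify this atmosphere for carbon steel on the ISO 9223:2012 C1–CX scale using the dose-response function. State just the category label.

carbon steel: T>10 °C ⇒ hinge -0.054·(27.8−10) = -0.9612
  SO₂ term: 1.77·26.7^0.52·exp(0.02·40-0.9612) = 8.313
  Sd branch = 0.102·Sd^0.62·e^(0.033·RH+0.04·T) = 31.84 μm/a
  sum: 8.313 + 31.84 → r_corr = 40.15 μm/a
ISO 9223 Table 2 (carbon steel): 25 < 40.1 ≤ 50 μm/a ⇒ C3

C3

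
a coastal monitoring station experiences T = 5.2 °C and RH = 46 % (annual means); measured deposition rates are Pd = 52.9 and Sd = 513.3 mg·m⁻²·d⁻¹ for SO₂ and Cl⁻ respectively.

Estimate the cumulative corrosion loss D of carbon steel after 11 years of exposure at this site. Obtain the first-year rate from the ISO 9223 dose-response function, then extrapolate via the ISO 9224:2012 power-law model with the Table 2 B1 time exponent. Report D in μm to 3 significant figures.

D(11) = 156 μm

carbon steel: f(T) = +0.150·(T−10) [T≤10 °C] = -0.7200
  sulphur-dioxide contribution → 17.02 μm/a
  chloride contribution → 27.46 μm/a
  ⇒ r_corr(carbon steel) = 44.48 μm/a
Power-law: D(11) = r_corr · 11^0.523
  D(11) = 44.48 × 11^0.523 = 44.48 × 3.505 = 155.9 μm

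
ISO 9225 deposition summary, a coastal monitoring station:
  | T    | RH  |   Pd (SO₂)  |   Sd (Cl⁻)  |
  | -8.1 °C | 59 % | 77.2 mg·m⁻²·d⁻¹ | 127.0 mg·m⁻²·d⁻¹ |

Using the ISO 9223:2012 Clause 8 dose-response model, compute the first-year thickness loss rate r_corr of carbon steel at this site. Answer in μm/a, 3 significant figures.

r_corr = 14.1 μm/a

carbon steel: f(T) = +0.150·(T−10) [T≤10 °C] = -2.7150
  sulphur-dioxide contribution → 3.655 μm/a
  chloride contribution → 10.42 μm/a
  total first-year rate 14.07 μm/a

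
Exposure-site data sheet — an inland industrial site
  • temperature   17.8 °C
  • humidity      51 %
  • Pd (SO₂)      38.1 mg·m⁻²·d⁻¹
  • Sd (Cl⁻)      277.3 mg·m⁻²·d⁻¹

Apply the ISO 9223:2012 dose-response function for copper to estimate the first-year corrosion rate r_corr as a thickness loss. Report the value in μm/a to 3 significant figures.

copper: f(T) = -0.080·(T−10) [T>10 °C] = -0.6240
  SO₂ term: 0.0053·38.1^0.26·exp(0.059·51-0.6240) = 0.1483
  Cl⁻ term: 0.01025·277.3^0.27·exp(0.036·51+0.049·17.8) = 0.7022
  sum: 0.1483 + 0.7022 → r_corr = 0.8505 μm/a

r_corr = 0.851 μm/a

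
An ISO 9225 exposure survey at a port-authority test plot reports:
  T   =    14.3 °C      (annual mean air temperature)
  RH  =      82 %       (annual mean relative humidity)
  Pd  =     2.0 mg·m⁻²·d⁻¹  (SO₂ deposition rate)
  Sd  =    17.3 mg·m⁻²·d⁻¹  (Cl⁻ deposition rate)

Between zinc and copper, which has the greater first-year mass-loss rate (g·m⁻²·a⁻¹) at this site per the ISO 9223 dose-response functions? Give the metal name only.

zinc: f(T) = -0.071·(T−10) [T>10 °C] = -0.3053
  SO₂ term: 0.0129·2.0^0.44·exp(0.046·82-0.3053) = 0.5605
  Sd branch = 0.0175·Sd^0.57·e^(0.008·RH+0.085·T) = 0.5774 μm/a
  r_corr = 0.5605 + 0.5774 = 1.138 μm/a
  mass loss = 1.138 μm/a × 7.14 g/cm³ = 8.125 g·m⁻²·a⁻¹
copper: f(T) = -0.080·(T−10) [T>10 °C] = -0.3440
  Pd branch = 0.0053·Pd^0.26·e^(0.059·RH+f) = 0.5679 μm/a
  Cl⁻ term: 0.01025·17.3^0.27·exp(0.036·82+0.049·14.3) = 0.8538
  r_corr = 0.5679 + 0.8538 = 1.422 μm/a
  mass loss = 1.422 μm/a × 8.96 g/cm³ = 12.74 g·m⁻²·a⁻¹
Ordering by g·m⁻²·a⁻¹: copper (12.7) > zinc (8.13)

copper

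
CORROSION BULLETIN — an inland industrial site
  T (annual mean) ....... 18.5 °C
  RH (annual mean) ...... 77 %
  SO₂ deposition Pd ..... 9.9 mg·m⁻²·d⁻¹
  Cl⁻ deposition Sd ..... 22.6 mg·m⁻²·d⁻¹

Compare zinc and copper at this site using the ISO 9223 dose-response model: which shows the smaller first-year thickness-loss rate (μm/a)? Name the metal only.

copper

zinc: T>10 °C ⇒ hinge -0.071·(18.5−10) = -0.6035
  Pd branch = 0.0129·Pd^0.44·e^(0.046·RH+f) = 0.6681 μm/a
  Cl⁻ term: 0.0175·22.6^0.57·exp(0.008·77+0.085·18.5) = 0.9233
  sum: 0.6681 + 0.9233 → r_corr = 1.591 μm/a
copper: T>10 °C ⇒ hinge -0.080·(18.5−10) = -0.6800
  Pd branch = 0.0053·Pd^0.26·e^(0.059·RH+f) = 0.458 μm/a
  Cl⁻ term: 0.01025·22.6^0.27·exp(0.036·77+0.049·18.5) = 0.9416
  sum: 0.458 + 0.9416 → r_corr = 1.4 μm/a
Ordering by μm/a: zinc (1.59) > copper (1.4)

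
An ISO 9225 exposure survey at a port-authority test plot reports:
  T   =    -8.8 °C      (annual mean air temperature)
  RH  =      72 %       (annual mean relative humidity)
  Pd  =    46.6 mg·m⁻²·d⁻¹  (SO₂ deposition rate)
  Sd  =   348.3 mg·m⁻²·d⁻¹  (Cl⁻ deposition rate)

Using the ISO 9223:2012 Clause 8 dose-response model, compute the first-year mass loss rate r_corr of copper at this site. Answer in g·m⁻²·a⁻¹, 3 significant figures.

copper: f(T) = +0.126·(T−10) [T≤10 °C] = -2.3688
  SO₂ term: 0.0053·46.6^0.26·exp(0.059·72-2.3688) = 0.09423
  Cl⁻ term: 0.01025·348.3^0.27·exp(0.036·72+0.049·-8.8) = 0.432
  sum: 0.09423 + 0.432 → r_corr = 0.5262 μm/a
Convert to mass loss: 0.5262 μm/a × 8.96 g/cm³ = 4.715 g·m⁻²·a⁻¹

r_corr = 4.71 g·m⁻²·a⁻¹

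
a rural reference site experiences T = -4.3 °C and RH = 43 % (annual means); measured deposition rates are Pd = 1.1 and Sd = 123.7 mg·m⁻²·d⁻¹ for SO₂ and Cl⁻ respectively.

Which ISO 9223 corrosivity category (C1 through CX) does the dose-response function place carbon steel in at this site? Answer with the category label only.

carbon steel: temperature factor f = +0.150·(-14.3) = -2.1450
  SO₂ term: 1.77·1.1^0.52·exp(0.02·43-2.1450) = 0.5146
  Sd branch = 0.102·Sd^0.62·e^(0.033·RH+0.04·T) = 7.038 μm/a
  sum: 0.5146 + 7.038 → r_corr = 7.552 μm/a
7.55 μm/a falls in (1.3, 25] for carbon steel → category C2

C2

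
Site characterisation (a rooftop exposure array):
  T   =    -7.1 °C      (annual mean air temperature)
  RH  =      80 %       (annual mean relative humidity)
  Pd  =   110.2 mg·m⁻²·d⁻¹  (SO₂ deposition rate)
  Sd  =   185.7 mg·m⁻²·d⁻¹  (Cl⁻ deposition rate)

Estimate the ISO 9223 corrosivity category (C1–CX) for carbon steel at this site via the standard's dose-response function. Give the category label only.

C3

carbon steel: T≤10 °C ⇒ hinge +0.150·(-7.1−10) = -2.5650
  Pd branch = 1.77·Pd^0.52·e^(0.02·RH+f) = 7.777 μm/a
  Sd branch = 0.102·Sd^0.62·e^(0.033·RH+0.04·T) = 27.44 μm/a
  sum: 7.777 + 27.44 → r_corr = 35.22 μm/a
Category bounds: 25…50 μm/a bracket r_corr ⇒ C3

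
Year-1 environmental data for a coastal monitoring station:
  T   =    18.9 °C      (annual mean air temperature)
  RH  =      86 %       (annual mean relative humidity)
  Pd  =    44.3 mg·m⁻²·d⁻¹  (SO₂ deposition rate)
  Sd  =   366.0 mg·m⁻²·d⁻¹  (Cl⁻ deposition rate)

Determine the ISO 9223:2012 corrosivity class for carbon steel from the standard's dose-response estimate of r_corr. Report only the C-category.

carbon steel: temperature factor f = -0.054·(8.9) = -0.4806
  SO₂ term: 1.77·44.3^0.52·exp(0.02·86-0.4806) = 43.89
  Cl⁻ term: 0.102·366.0^0.62·exp(0.033·86+0.04·18.9) = 144.1
  r_corr = 43.89 + 144.1 = 188 μm/a
188 μm/a falls in (80, 200] for carbon steel → category C5

C5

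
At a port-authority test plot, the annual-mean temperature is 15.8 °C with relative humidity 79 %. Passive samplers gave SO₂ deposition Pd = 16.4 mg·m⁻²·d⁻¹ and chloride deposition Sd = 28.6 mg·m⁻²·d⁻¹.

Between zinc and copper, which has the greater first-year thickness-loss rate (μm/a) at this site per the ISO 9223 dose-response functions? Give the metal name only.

zinc

zinc: T>10 °C ⇒ hinge -0.071·(15.8−10) = -0.4118
  Pd branch = 0.0129·Pd^0.44·e^(0.046·RH+f) = 1.108 μm/a
  Cl⁻ term: 0.0175·28.6^0.57·exp(0.008·79+0.085·15.8) = 0.8529
  sum: 1.108 + 0.8529 → r_corr = 1.961 μm/a
copper: temperature factor f = -0.080·(5.8) = -0.4640
  SO₂ term: 0.0053·16.4^0.26·exp(0.059·79-0.4640) = 0.7292
  Cl⁻ term: 0.01025·28.6^0.27·exp(0.036·79+0.049·15.8) = 0.9447
  sum: 0.7292 + 0.9447 → r_corr = 1.674 μm/a
Ordering by μm/a: zinc (1.96) > copper (1.67)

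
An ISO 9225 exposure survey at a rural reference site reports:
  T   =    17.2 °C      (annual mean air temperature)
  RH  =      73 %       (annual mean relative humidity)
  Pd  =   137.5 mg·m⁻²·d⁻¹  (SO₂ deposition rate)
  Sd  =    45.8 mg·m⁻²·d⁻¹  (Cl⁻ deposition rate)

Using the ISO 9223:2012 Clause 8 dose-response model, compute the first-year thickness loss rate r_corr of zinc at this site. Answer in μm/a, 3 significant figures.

r_corr = 3.14 μm/a

zinc: f(T) = -0.071·(T−10) [T>10 °C] = -0.5112
  Pd branch = 0.0129·Pd^0.44·e^(0.046·RH+f) = 1.94 μm/a
  Cl⁻ term: 0.0175·45.8^0.57·exp(0.008·73+0.085·17.2) = 1.198
  r_corr = 1.94 + 1.198 = 3.138 μm/a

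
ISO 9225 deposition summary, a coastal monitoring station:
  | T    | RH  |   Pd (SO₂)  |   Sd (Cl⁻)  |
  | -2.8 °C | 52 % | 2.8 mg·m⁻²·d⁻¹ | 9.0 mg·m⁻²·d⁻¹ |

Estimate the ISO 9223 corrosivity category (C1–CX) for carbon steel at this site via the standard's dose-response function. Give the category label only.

C2

carbon steel: T≤10 °C ⇒ hinge +0.150·(-2.8−10) = -1.9200
  SO₂ term: 1.77·2.8^0.52·exp(0.02·52-1.9200) = 1.254
  Sd branch = 0.102·Sd^0.62·e^(0.033·RH+0.04·T) = 1.981 μm/a
  r_corr = 1.254 + 1.981 = 3.235 μm/a
ISO 9223 Table 2 (carbon steel): 1.3 < 3.23 ≤ 25 μm/a ⇒ C2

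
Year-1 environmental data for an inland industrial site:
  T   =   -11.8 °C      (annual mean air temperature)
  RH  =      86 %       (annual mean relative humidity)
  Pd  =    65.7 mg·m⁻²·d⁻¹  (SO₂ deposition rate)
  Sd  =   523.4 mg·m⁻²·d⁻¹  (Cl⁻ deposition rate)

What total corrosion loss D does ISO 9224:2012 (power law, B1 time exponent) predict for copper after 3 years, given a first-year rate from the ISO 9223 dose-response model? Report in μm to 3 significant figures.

copper: temperature factor f = +0.126·(-21.8) = -2.7468
  sulphur-dioxide contribution → 0.1613 μm/a
  chloride contribution → 0.6891 μm/a
  ⇒ r_corr(copper) = 0.8504 μm/a
Power-law: D(3) = r_corr · 3^0.667
  D(3) = 0.8504 × 3^0.667 = 0.8504 × 2.081 = 1.769 μm

D(3) = 1.77 μm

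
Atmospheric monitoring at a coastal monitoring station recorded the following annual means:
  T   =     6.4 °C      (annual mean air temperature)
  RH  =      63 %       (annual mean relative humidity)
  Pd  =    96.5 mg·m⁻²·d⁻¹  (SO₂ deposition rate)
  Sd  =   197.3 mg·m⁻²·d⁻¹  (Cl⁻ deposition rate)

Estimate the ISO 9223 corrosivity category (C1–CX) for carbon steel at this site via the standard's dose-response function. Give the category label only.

C4

carbon steel: f(T) = +0.150·(T−10) [T≤10 °C] = -0.5400
  SO₂ term: 1.77·96.5^0.52·exp(0.02·63-0.5400) = 39.14
  Sd branch = 0.102·Sd^0.62·e^(0.033·RH+0.04·T) = 27.9 μm/a
  r_corr = 39.14 + 27.9 = 67.04 μm/a
67 μm/a falls in (50, 80] for carbon steel → category C4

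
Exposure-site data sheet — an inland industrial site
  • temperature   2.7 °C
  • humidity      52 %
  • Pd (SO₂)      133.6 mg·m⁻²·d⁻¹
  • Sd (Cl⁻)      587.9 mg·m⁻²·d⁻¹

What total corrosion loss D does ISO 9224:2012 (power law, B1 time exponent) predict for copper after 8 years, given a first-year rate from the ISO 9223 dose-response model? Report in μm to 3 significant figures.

copper: temperature factor f = +0.126·(-7.3) = -0.9198
  sulphur-dioxide contribution → 0.1622 μm/a
  chloride contribution → 0.4255 μm/a
  ⇒ r_corr(copper) = 0.5877 μm/a
ISO 9224: D(t) = r_corr · t^b with b = 0.667 (copper, B1)
  D(8) = 0.5877 × 8^0.667 = 0.5877 × 4.003 = 2.352 μm

D(8) = 2.35 μm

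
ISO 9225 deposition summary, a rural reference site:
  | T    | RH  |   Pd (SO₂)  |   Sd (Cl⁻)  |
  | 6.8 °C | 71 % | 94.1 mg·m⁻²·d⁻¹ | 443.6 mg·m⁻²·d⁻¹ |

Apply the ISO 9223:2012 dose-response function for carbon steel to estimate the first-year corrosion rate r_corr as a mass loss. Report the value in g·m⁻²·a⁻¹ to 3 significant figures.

r_corr = 857 g·m⁻²·a⁻¹

carbon steel: T≤10 °C ⇒ hinge +0.150·(6.8−10) = -0.4800
  sulphur-dioxide contribution → 48.14 μm/a
  chloride contribution → 61.01 μm/a
  total first-year rate 109.1 μm/a
Convert to mass loss: 109.1 μm/a × 7.85 g/cm³ = 856.8 g·m⁻²·a⁻¹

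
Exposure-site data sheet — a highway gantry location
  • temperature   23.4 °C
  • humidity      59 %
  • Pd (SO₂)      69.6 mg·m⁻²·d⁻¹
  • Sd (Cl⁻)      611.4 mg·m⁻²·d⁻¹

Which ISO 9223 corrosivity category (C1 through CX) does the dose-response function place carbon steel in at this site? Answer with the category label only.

C5

carbon steel: f(T) = -0.054·(T−10) [T>10 °C] = -0.7236
  Pd branch = 1.77·Pd^0.52·e^(0.02·RH+f) = 25.37 μm/a
  Sd branch = 0.102·Sd^0.62·e^(0.033·RH+0.04·T) = 97.32 μm/a
  r_corr = 25.37 + 97.32 = 122.7 μm/a
Category bounds: 80…200 μm/a bracket r_corr ⇒ C5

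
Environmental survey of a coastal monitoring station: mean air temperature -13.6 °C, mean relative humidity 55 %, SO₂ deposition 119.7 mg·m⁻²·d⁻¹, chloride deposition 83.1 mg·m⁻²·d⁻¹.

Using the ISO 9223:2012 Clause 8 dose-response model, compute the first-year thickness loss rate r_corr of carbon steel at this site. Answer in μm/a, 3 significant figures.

r_corr = 7.49 μm/a

carbon steel: T≤10 °C ⇒ hinge +0.150·(-13.6−10) = -3.5400
  sulphur-dioxide contribution → 1.857 μm/a
  chloride contribution → 5.633 μm/a
  ⇒ r_corr(carbon steel) = 7.49 μm/a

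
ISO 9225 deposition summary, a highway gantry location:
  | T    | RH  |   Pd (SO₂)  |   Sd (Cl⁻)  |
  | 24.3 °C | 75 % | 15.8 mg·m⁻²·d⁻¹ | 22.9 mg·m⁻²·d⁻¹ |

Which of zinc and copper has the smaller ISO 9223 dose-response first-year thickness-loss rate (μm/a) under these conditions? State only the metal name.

zinc: T>10 °C ⇒ hinge -0.071·(24.3−10) = -1.0153
  sulphur-dioxide contribution → 0.4959 μm/a
  chloride contribution → 1.499 μm/a
  ⇒ r_corr(zinc) = 1.995 μm/a
copper: temperature factor f = -0.080·(14.3) = -1.1440
  sulphur-dioxide contribution → 0.289 μm/a
  chloride contribution → 1.168 μm/a
  ⇒ r_corr(copper) = 1.457 μm/a
Ordering by μm/a: zinc (1.99) > copper (1.46)

copper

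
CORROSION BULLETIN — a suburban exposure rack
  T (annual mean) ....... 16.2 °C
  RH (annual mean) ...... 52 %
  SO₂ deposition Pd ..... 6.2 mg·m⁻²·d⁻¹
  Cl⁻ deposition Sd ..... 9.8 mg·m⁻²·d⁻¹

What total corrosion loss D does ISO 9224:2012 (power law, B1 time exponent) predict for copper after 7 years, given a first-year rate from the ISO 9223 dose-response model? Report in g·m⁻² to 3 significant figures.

D(7) = 12.6 g·m⁻²

copper: T>10 °C ⇒ hinge -0.080·(16.2−10) = -0.4960
  SO₂ term: 0.0053·6.2^0.26·exp(0.059·52-0.4960) = 0.1115
  Sd branch = 0.01025·Sd^0.27·e^(0.036·RH+0.049·T) = 0.273 μm/a
  r_corr = 0.1115 + 0.273 = 0.3845 μm/a
Power-law: D(7) = r_corr · 7^0.667
  D(7) = 0.3845 × 7^0.667 = 0.3845 × 3.662 = 1.408 μm
  Mass loss = 1.408 μm × 8.96 g/cm³ = 12.61 g·m⁻²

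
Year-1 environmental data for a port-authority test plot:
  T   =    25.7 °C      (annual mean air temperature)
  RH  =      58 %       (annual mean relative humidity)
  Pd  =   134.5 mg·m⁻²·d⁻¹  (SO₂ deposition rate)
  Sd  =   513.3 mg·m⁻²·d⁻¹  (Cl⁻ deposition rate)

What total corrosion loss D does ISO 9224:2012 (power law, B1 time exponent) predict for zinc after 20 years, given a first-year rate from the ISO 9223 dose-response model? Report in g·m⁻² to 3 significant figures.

zinc: temperature factor f = -0.071·(15.7) = -1.1147
  SO₂ term: 0.0129·134.5^0.44·exp(0.046·58-1.1147) = 0.527
  Cl⁻ term: 0.0175·513.3^0.57·exp(0.008·58+0.085·25.7) = 8.673
  sum: 0.527 + 8.673 → r_corr = 9.2 μm/a
ISO 9224: D(t) = r_corr · t^b with b = 0.813 (zinc, B1)
  D(20) = 9.2 × 20^0.813 = 9.2 × 11.42 = 105.1 μm
  Mass loss = 105.1 μm × 7.14 g/cm³ = 750.3 g·m⁻²

D(20) = 750 g·m⁻²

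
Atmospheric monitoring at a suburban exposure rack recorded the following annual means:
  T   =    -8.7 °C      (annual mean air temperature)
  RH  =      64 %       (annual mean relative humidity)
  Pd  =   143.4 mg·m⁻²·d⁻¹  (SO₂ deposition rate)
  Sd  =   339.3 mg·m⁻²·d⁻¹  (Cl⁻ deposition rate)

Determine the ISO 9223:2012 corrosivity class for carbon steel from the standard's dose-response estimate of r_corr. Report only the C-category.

C3

carbon steel: temperature factor f = +0.150·(-18.7) = -2.8050
  Pd branch = 1.77·Pd^0.52·e^(0.02·RH+f) = 5.094 μm/a
  Sd branch = 0.102·Sd^0.62·e^(0.033·RH+0.04·T) = 22.06 μm/a
  sum: 5.094 + 22.06 → r_corr = 27.16 μm/a
ISO 9223 Table 2 (carbon steel): 25 < 27.2 ≤ 50 μm/a ⇒ C3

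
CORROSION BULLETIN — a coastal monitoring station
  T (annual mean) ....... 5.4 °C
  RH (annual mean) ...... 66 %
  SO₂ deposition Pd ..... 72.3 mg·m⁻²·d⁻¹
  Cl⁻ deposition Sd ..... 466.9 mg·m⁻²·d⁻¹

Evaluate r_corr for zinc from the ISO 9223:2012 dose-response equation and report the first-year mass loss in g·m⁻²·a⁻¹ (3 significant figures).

zinc: T≤10 °C ⇒ hinge +0.038·(5.4−10) = -0.1748
  SO₂ term: 0.0129·72.3^0.44·exp(0.046·66-0.1748) = 1.483
  Sd branch = 0.0175·Sd^0.57·e^(0.008·RH+0.085·T) = 1.56 μm/a
  r_corr = 1.483 + 1.56 = 3.043 μm/a
Convert to mass loss: 3.043 μm/a × 7.14 g/cm³ = 21.73 g·m⁻²·a⁻¹

r_corr = 21.7 g·m⁻²·a⁻¹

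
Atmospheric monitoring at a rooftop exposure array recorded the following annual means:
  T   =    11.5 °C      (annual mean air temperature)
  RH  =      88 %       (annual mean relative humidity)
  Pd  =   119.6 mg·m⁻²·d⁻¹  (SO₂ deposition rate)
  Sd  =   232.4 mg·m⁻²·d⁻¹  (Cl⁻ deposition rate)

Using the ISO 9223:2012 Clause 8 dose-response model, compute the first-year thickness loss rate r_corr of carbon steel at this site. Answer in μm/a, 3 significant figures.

carbon steel: temperature factor f = -0.054·(1.5) = -0.0810
  SO₂ term: 1.77·119.6^0.52·exp(0.02·88-0.0810) = 114.2
  Sd branch = 0.102·Sd^0.62·e^(0.033·RH+0.04·T) = 86.42 μm/a
  r_corr = 114.2 + 86.42 = 200.6 μm/a

r_corr = 201 μm/a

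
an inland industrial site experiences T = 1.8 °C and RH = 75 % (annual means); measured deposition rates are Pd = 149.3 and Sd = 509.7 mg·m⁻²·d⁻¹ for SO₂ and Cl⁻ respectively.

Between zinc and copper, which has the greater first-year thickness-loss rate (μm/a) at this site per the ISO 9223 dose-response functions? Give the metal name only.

zinc: f(T) = +0.038·(T−10) [T≤10 °C] = -0.3116
  Pd branch = 0.0129·Pd^0.44·e^(0.046·RH+f) = 2.693 μm/a
  Cl⁻ term: 0.0175·509.7^0.57·exp(0.008·75+0.085·1.8) = 1.298
  r_corr = 2.693 + 1.298 = 3.99 μm/a
copper: temperature factor f = +0.126·(-8.2) = -1.0332
  SO₂ term: 0.0053·149.3^0.26·exp(0.059·75-1.0332) = 0.5789
  Sd branch = 0.01025·Sd^0.27·e^(0.036·RH+0.049·T) = 0.8966 μm/a
  r_corr = 0.5789 + 0.8966 = 1.475 μm/a
Ordering by μm/a: zinc (3.99) > copper (1.48)

zinc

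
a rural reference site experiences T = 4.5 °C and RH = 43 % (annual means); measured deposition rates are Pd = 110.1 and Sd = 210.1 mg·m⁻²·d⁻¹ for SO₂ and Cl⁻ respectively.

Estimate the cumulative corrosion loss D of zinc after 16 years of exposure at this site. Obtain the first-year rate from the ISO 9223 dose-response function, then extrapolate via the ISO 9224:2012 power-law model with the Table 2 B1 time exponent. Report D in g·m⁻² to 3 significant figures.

D(16) = 92.6 g·m⁻²

zinc: T≤10 °C ⇒ hinge +0.038·(4.5−10) = -0.2090
  SO₂ term: 0.0129·110.1^0.44·exp(0.046·43-0.2090) = 0.5987
  Sd branch = 0.0175·Sd^0.57·e^(0.008·RH+0.085·T) = 0.7627 μm/a
  sum: 0.5987 + 0.7627 → r_corr = 1.361 μm/a
Long-term exponent b (ISO 9224 Table 2, B1) = 0.813
  D(16) = 1.361 × 16^0.813 = 1.361 × 9.527 = 12.97 μm
  Mass loss = 12.97 μm × 7.14 g/cm³ = 92.61 g·m⁻²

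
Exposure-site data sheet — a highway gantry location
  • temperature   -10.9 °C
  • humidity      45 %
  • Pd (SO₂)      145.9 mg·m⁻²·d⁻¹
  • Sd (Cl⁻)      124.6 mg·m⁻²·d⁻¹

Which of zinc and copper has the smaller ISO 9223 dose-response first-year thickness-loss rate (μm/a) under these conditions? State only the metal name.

copper

zinc: T≤10 °C ⇒ hinge +0.038·(-10.9−10) = -0.7942
  Pd branch = 0.0129·Pd^0.44·e^(0.046·RH+f) = 0.4139 μm/a
  Cl⁻ term: 0.0175·124.6^0.57·exp(0.008·45+0.085·-10.9) = 0.1554
  r_corr = 0.4139 + 0.1554 = 0.5693 μm/a
copper: f(T) = +0.126·(T−10) [T≤10 °C] = -2.6334
  Pd branch = 0.0053·Pd^0.26·e^(0.059·RH+f) = 0.01978 μm/a
  Sd branch = 0.01025·Sd^0.27·e^(0.036·RH+0.049·T) = 0.1117 μm/a
  sum: 0.01978 + 0.1117 → r_corr = 0.1315 μm/a
Ordering by μm/a: zinc (0.569) > copper (0.131)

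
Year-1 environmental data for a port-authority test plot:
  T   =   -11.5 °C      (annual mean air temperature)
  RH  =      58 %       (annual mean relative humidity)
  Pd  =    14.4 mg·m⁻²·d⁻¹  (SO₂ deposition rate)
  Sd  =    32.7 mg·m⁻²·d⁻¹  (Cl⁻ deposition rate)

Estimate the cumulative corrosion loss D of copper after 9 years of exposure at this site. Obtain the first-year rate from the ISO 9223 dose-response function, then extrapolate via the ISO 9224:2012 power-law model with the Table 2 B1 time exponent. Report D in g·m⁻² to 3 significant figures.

copper: f(T) = +0.126·(T−10) [T≤10 °C] = -2.7090
  Pd branch = 0.0053·Pd^0.26·e^(0.059·RH+f) = 0.02163 μm/a
  Sd branch = 0.01025·Sd^0.27·e^(0.036·RH+0.049·T) = 0.1207 μm/a
  sum: 0.02163 + 0.1207 → r_corr = 0.1423 μm/a
Power-law: D(9) = r_corr · 9^0.667
  D(9) = 0.1423 × 9^0.667 = 0.1423 × 4.33 = 0.6163 μm
  Mass loss = 0.6163 μm × 8.96 g/cm³ = 5.522 g·m⁻²

D(9) = 5.52 g·m⁻²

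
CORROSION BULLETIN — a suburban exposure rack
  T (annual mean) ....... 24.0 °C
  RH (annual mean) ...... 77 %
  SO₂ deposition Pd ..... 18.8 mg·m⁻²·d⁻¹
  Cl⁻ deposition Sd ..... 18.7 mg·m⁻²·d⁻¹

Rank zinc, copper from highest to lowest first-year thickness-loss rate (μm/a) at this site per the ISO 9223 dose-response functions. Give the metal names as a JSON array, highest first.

["zinc", "copper"]

zinc: f(T) = -0.071·(T−10) [T>10 °C] = -0.9940
  sulphur-dioxide contribution → 0.5995 μm/a
  chloride contribution → 1.323 μm/a
  total first-year rate 1.922 μm/a
copper: temperature factor f = -0.080·(14.0) = -1.1200
  sulphur-dioxide contribution → 0.3485 μm/a
  chloride contribution → 1.171 μm/a
  total first-year rate 1.52 μm/a
Ordering by μm/a: zinc (1.92) > copper (1.52)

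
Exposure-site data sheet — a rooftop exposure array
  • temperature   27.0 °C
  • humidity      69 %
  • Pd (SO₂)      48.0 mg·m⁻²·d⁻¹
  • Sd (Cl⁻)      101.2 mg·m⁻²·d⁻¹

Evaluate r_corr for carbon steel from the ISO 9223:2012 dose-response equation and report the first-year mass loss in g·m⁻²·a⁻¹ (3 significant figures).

carbon steel: temperature factor f = -0.054·(17.0) = -0.9180
  Pd branch = 1.77·Pd^0.52·e^(0.02·RH+f) = 21.03 μm/a
  Sd branch = 0.102·Sd^0.62·e^(0.033·RH+0.04·T) = 51.26 μm/a
  sum: 21.03 + 51.26 → r_corr = 72.29 μm/a
Convert to mass loss: 72.29 μm/a × 7.85 g/cm³ = 567.4 g·m⁻²·a⁻¹

r_corr = 567 g·m⁻²·a⁻¹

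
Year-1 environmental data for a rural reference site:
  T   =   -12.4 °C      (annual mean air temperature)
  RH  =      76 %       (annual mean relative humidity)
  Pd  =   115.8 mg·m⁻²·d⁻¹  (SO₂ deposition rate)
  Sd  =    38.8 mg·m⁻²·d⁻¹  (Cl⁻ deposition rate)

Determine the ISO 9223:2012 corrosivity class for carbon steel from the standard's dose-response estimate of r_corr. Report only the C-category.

C2

carbon steel: temperature factor f = +0.150·(-22.4) = -3.3600
  Pd branch = 1.77·Pd^0.52·e^(0.02·RH+f) = 3.327 μm/a
  Cl⁻ term: 0.102·38.8^0.62·exp(0.033·76+0.04·-12.4) = 7.37
  sum: 3.327 + 7.37 → r_corr = 10.7 μm/a
ISO 9223 Table 2 (carbon steel): 1.3 < 10.7 ≤ 25 μm/a ⇒ C2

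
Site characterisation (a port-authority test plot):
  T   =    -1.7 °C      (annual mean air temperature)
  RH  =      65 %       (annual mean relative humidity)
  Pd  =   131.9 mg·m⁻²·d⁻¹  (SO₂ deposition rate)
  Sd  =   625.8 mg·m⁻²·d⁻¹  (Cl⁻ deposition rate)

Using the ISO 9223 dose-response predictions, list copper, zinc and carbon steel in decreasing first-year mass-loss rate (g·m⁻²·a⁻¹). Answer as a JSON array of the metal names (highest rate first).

["carbon steel", "zinc", "copper"]

copper: f(T) = +0.126·(T−10) [T≤10 °C] = -1.4742
  Pd branch = 0.0053·Pd^0.26·e^(0.059·RH+f) = 0.1999 μm/a
  Sd branch = 0.01025·Sd^0.27·e^(0.036·RH+0.049·T) = 0.557 μm/a
  sum: 0.1999 + 0.557 → r_corr = 0.7569 μm/a
  mass loss = 0.7569 μm/a × 8.96 g/cm³ = 6.782 g·m⁻²·a⁻¹
zinc: temperature factor f = +0.038·(-11.7) = -0.4446
  SO₂ term: 0.0129·131.9^0.44·exp(0.046·65-0.4446) = 1.409
  Cl⁻ term: 0.0175·625.8^0.57·exp(0.008·65+0.085·-1.7) = 1
  r_corr = 1.409 + 1 = 2.409 μm/a
  mass loss = 2.409 μm/a × 7.14 g/cm³ = 17.2 g·m⁻²·a⁻¹
carbon steel: f(T) = +0.150·(T−10) [T≤10 °C] = -1.7550
  Pd branch = 1.77·Pd^0.52·e^(0.02·RH+f) = 14.22 μm/a
  Sd branch = 0.102·Sd^0.62·e^(0.033·RH+0.04·T) = 44.1 μm/a
  sum: 14.22 + 44.1 → r_corr = 58.32 μm/a
  mass loss = 58.32 μm/a × 7.85 g/cm³ = 457.8 g·m⁻²·a⁻¹
Ordering by g·m⁻²·a⁻¹: carbon steel (458) > zinc (17.2) > copper (6.78)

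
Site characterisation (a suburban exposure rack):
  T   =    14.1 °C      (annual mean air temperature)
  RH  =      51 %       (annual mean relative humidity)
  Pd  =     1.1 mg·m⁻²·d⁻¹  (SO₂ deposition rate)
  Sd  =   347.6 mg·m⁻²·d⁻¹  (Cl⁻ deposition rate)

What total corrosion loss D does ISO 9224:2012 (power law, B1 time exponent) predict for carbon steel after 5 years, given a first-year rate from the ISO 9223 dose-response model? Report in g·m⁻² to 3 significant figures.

D(5) = 737 g·m⁻²

carbon steel: f(T) = -0.054·(T−10) [T>10 °C] = -0.2214
  Pd branch = 1.77·Pd^0.52·e^(0.02·RH+f) = 4.134 μm/a
  Cl⁻ term: 0.102·347.6^0.62·exp(0.033·51+0.04·14.1) = 36.3
  r_corr = 4.134 + 36.3 = 40.44 μm/a
Power-law: D(5) = r_corr · 5^0.523
  D(5) = 40.44 × 5^0.523 = 40.44 × 2.32 = 93.83 μm
  Mass loss = 93.83 μm × 7.85 g/cm³ = 736.5 g·m⁻²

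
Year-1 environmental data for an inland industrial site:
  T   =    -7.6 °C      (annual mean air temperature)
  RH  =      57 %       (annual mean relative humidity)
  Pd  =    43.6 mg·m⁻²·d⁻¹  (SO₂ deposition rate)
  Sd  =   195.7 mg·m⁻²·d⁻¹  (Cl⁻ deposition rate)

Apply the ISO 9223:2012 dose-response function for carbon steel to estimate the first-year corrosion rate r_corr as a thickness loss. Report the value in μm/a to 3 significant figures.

carbon steel: f(T) = +0.150·(T−10) [T≤10 °C] = -2.6400
  Pd branch = 1.77·Pd^0.52·e^(0.02·RH+f) = 2.812 μm/a
  Cl⁻ term: 0.102·195.7^0.62·exp(0.033·57+0.04·-7.6) = 13.01
  r_corr = 2.812 + 13.01 = 15.82 μm/a

r_corr = 15.8 μm/a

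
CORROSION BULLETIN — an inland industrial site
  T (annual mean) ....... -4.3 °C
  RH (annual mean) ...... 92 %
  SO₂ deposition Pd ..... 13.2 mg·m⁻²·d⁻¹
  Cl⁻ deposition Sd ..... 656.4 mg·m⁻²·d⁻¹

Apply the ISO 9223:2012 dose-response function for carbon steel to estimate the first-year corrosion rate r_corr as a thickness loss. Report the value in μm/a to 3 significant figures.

r_corr = 105 μm/a

carbon steel: T≤10 °C ⇒ hinge +0.150·(-4.3−10) = -2.1450
  Pd branch = 1.77·Pd^0.52·e^(0.02·RH+f) = 4.991 μm/a
  Cl⁻ term: 0.102·656.4^0.62·exp(0.033·92+0.04·-4.3) = 99.78
  sum: 4.991 + 99.78 → r_corr = 104.8 μm/a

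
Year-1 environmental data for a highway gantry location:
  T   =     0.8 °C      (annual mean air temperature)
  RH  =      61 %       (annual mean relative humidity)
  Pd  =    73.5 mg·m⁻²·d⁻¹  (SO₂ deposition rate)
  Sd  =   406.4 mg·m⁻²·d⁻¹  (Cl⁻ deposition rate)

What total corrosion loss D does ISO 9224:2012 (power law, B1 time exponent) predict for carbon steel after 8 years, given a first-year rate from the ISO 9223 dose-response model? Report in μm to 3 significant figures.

carbon steel: f(T) = +0.150·(T−10) [T≤10 °C] = -1.3800
  sulphur-dioxide contribution → 14.09 μm/a
  chloride contribution → 32.68 μm/a
  ⇒ r_corr(carbon steel) = 46.77 μm/a
ISO 9224: D(t) = r_corr · t^b with b = 0.523 (carbon steel, B1)
  D(8) = 46.77 × 8^0.523 = 46.77 × 2.967 = 138.8 μm

D(8) = 139 μm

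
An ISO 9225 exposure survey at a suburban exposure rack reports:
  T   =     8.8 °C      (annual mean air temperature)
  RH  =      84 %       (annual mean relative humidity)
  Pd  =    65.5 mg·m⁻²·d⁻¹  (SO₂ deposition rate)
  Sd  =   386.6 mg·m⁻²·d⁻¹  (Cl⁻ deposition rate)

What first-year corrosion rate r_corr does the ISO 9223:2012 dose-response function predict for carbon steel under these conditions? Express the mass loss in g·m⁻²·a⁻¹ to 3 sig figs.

r_corr = 1.28e+03 g·m⁻²·a⁻¹

carbon steel: f(T) = +0.150·(T−10) [T≤10 °C] = -0.1800
  SO₂ term: 1.77·65.5^0.52·exp(0.02·84-0.1800) = 69.8
  Sd branch = 0.102·Sd^0.62·e^(0.033·RH+0.04·T) = 93.2 μm/a
  r_corr = 69.8 + 93.2 = 163 μm/a
Convert to mass loss: 163 μm/a × 7.85 g/cm³ = 1280 g·m⁻²·a⁻¹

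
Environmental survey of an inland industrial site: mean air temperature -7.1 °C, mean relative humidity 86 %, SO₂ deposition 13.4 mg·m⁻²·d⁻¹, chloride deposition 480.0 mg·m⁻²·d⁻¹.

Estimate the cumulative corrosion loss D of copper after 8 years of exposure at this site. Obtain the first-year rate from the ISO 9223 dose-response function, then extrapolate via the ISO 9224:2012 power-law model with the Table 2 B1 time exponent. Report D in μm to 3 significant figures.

D(8) = 4.16 μm

copper: temperature factor f = +0.126·(-17.1) = -2.1546
  sulphur-dioxide contribution → 0.1928 μm/a
  chloride contribution → 0.8475 μm/a
  total first-year rate 1.04 μm/a
ISO 9224: D(t) = r_corr · t^b with b = 0.667 (copper, B1)
  D(8) = 1.04 × 8^0.667 = 1.04 × 4.003 = 4.164 μm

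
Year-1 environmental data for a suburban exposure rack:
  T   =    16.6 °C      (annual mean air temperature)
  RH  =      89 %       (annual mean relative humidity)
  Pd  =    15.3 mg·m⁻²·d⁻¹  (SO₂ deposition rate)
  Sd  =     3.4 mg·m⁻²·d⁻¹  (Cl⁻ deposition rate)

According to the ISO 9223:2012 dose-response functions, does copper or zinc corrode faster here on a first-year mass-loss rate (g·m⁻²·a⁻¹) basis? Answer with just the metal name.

copper

copper: f(T) = -0.080·(T−10) [T>10 °C] = -0.5280
  Pd branch = 0.0053·Pd^0.26·e^(0.059·RH+f) = 1.212 μm/a
  Sd branch = 0.01025·Sd^0.27·e^(0.036·RH+0.049·T) = 0.7924 μm/a
  sum: 1.212 + 0.7924 → r_corr = 2.004 μm/a
  mass loss = 2.004 μm/a × 8.96 g/cm³ = 17.96 g·m⁻²·a⁻¹
zinc: f(T) = -0.071·(T−10) [T>10 °C] = -0.4686
  Pd branch = 0.0129·Pd^0.44·e^(0.046·RH+f) = 1.608 μm/a
  Cl⁻ term: 0.0175·3.4^0.57·exp(0.008·89+0.085·16.6) = 0.2938
  sum: 1.608 + 0.2938 → r_corr = 1.902 μm/a
  mass loss = 1.902 μm/a × 7.14 g/cm³ = 13.58 g·m⁻²·a⁻¹
Ordering by g·m⁻²·a⁻¹: copper (18) > zinc (13.6)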